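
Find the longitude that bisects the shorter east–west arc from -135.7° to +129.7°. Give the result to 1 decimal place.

+177.0°

Signed shortest Δλ from -135.7° to +129.7° is -94.6°.
Midpoint longitude = -135.7° + (-94.6°)/2 = -135.7° − 47.3° = -183.0°.
Normalise into (−180°, 180°]: +177.0°.
(The naïve average (-135.7 + +129.7)/2 = -3.0° is on the wrong side of the globe.)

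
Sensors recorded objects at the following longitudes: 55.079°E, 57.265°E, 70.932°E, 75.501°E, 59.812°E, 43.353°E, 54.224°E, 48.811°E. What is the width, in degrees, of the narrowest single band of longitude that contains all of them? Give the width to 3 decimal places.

32.148°

Sort the longitudes: +43.353°, +48.811°, +54.224°, +55.079°, +57.265°, +59.812°, +70.932°, +75.501°.
Eastward gaps between consecutive values (wrapping around): 5.458°, 5.413°, 0.855°, 2.186°, 2.547°, 11.120°, 4.569°, 327.852°.
Largest gap = 327.852° ⇒ minimal covering band is its complement: 360° − 327.852° = 32.148°.
Band runs from +43.353° eastward to +75.501°.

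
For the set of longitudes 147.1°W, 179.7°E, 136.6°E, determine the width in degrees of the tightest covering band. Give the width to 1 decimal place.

76.3°

Sort the longitudes: -147.1°, +136.6°, +179.7°.
Eastward gaps between consecutive values (wrapping around): 283.7°, 43.1°, 33.2°.
Largest gap = 283.7° ⇒ minimal covering band is its complement: 360° − 283.7° = 76.3°.
Band runs from +136.6° eastward to -147.1°, crossing the antimeridian.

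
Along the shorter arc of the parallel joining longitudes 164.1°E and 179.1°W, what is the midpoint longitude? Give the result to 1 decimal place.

Signed shortest Δλ from +164.1° to -179.1° is +16.8°.
Midpoint longitude = +164.1° + (+16.8°)/2 = +164.1° + 8.4° = +172.5°.
(The naïve average (+164.1 + -179.1)/2 = -7.5° is on the wrong side of the globe.)

172.5°E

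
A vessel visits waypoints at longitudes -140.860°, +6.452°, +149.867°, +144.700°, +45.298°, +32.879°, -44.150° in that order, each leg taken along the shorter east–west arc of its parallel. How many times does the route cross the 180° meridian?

0

Leg 1: -140.860° → +6.452°, shortest Δλ = 147.312° (east) — does not cross 180°.
Leg 2: +6.452° → +149.867°, shortest Δλ = 143.415° (east) — does not cross 180°.
Leg 3: +149.867° → +144.700°, shortest Δλ = -5.167° (west) — does not cross 180°.
Leg 4: +144.700° → +45.298°, shortest Δλ = -99.402° (west) — does not cross 180°.
Leg 5: +45.298° → +32.879°, shortest Δλ = -12.419° (west) — does not cross 180°.
Leg 6: +32.879° → -44.150°, shortest Δλ = -77.029° (west) — does not cross 180°.
Total crossings: 0.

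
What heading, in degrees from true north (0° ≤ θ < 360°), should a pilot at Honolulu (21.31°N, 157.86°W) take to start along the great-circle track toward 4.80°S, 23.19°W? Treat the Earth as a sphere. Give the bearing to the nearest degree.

Δλ = -23.19 − -157.86 = 134.67°.
θ = atan2( sin Δλ · cos φ₂ , cos φ₁ · sin φ₂ − sin φ₁ · cos φ₂ · cos Δλ )
  = atan2(0.70867, 0.17664) = 76.004° → normalised to [0°, 360°): 76.004°.

76°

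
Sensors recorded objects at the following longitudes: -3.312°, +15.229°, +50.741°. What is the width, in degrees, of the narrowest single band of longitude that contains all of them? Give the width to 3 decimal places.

Sort the longitudes: -3.312°, +15.229°, +50.741°.
Eastward gaps between consecutive values (wrapping around): 18.541°, 35.512°, 305.947°.
Largest gap = 305.947° ⇒ minimal covering band is its complement: 360° − 305.947° = 54.053°.
Band runs from -3.312° eastward to +50.741°.

54.053°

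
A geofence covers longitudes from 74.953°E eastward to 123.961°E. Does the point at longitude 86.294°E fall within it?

Band width going east from +74.953° to +123.961°: ((123.961 − 74.953) mod 360) = 49.008°.
Offset of +86.294° east of the west edge: ((86.294 − 74.953) mod 360) = 11.341°.
11.341° ≤ 49.008° ⇒ inside.

Yes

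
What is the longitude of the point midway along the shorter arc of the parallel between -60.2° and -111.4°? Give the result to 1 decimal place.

-85.8°

Signed shortest Δλ from -60.2° to -111.4° is -51.2°.
Midpoint longitude = -60.2° + (-51.2°)/2 = -60.2° − 25.6° = -85.8°.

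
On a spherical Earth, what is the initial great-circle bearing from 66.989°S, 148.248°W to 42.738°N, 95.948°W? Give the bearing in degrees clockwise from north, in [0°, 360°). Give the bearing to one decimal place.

Δλ = -95.948 − -148.248 = 52.300°.
θ = atan2( sin Δλ · cos φ₂ , cos φ₁ · sin φ₂ − sin φ₁ · cos φ₂ · cos Δλ )
  = atan2(0.58113, 0.67869) = 40.571° → normalised to [0°, 360°): 40.571°.

40.6°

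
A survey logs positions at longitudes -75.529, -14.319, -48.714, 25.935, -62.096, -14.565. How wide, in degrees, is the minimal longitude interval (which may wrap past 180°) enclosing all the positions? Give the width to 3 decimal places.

Sort the longitudes: -75.529°, -62.096°, -48.714°, -14.565°, -14.319°, +25.935°.
Eastward gaps between consecutive values (wrapping around): 13.433°, 13.382°, 34.149°, 0.246°, 40.254°, 258.536°.
Largest gap = 258.536° ⇒ minimal covering band is its complement: 360° − 258.536° = 101.464°.
Band runs from -75.529° eastward to +25.935°.

101.464°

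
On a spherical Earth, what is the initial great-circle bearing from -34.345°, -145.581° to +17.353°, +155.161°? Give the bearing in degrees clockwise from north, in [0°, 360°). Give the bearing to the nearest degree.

Δλ = 155.161 − -145.581 = 300.742°; wrapped into (−180°, 180°]: -59.258°.
θ = atan2( sin Δλ · cos φ₂ , cos φ₁ · sin φ₂ − sin φ₁ · cos φ₂ · cos Δλ )
  = atan2(-0.82036, 0.52152) = -57.555° → normalised to [0°, 360°): 302.445°.

302°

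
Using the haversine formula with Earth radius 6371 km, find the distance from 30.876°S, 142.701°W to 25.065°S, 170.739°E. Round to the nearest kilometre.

4585 km

Δλ = 170.739 − -142.701 = 313.440°; wrapped into (−180°, 180°]: -46.560°.
Δφ = -25.065 − -30.876 = 5.811°.
a = sin²(Δφ/2) + cos φ₁ · cos φ₂ · sin²(Δλ/2) = 0.124010.
c = 2·atan2(√a, √(1−a)) = 0.71973 rad → d = 6371·c ≈ 4585.43 km.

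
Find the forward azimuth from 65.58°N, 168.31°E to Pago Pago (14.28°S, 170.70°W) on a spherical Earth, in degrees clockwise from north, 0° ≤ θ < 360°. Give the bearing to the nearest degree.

Δλ = -170.70 − 168.31 = -339.01°; wrapped into (−180°, 180°]: 20.99°.
θ = atan2( sin Δλ · cos φ₂ , cos φ₁ · sin φ₂ − sin φ₁ · cos φ₂ · cos Δλ )
  = atan2(0.34714, -0.92583) = 159.447° → normalised to [0°, 360°): 159.447°.

159°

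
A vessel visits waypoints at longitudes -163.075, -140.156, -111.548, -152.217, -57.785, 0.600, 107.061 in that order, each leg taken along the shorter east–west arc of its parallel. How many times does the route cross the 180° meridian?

0

Leg 1: -163.075° → -140.156°, shortest Δλ = 22.919° (east) — does not cross 180°.
Leg 2: -140.156° → -111.548°, shortest Δλ = 28.608° (east) — does not cross 180°.
Leg 3: -111.548° → -152.217°, shortest Δλ = -40.669° (west) — does not cross 180°.
Leg 4: -152.217° → -57.785°, shortest Δλ = 94.432° (east) — does not cross 180°.
Leg 5: -57.785° → +0.600°, shortest Δλ = 58.385° (east) — does not cross 180°.
Leg 6: +0.600° → +107.061°, shortest Δλ = 106.461° (east) — does not cross 180°.
Total crossings: 0.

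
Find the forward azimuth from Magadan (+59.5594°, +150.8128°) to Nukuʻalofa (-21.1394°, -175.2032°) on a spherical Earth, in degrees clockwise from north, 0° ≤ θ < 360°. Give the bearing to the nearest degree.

Δλ = -175.2032 − 150.8128 = -326.0160°; wrapped into (−180°, 180°]: 33.9840°.
θ = atan2( sin Δλ · cos φ₂ , cos φ₁ · sin φ₂ − sin φ₁ · cos φ₂ · cos Δλ )
  = atan2(0.52135, -0.84950) = 148.462° → normalised to [0°, 360°): 148.462°.

148°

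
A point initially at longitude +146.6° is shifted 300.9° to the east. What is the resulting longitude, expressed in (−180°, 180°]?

Start at +146.6°; shift +300.9° → +447.5°.
+447.5° lies outside (−180°, 180°]; subtract 360° → +87.5°.

+87.5°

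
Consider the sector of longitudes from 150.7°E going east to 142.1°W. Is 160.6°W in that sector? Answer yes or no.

Yes

Band width going east from +150.7° to -142.1°: ((-142.1 − 150.7) mod 360) = 67.2°.
Offset of -160.6° east of the west edge: ((-160.6 − 150.7) mod 360) = 48.7°.
48.7° ≤ 67.2° ⇒ inside.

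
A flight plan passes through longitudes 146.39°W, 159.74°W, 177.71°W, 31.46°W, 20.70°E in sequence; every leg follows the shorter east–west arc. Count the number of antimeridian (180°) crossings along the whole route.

Leg 1: -146.39° → -159.74°, shortest Δλ = -13.35° (west) — does not cross 180°.
Leg 2: -159.74° → -177.71°, shortest Δλ = -17.97° (west) — does not cross 180°.
Leg 3: -177.71° → -31.46°, shortest Δλ = 146.25° (east) — does not cross 180°.
Leg 4: -31.46° → +20.70°, shortest Δλ = 52.16° (east) — does not cross 180°.
Total crossings: 0.

0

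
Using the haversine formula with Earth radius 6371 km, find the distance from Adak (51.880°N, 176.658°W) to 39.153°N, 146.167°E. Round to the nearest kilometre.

Δλ = 146.167 − -176.658 = 322.825°; wrapped into (−180°, 180°]: -37.175°.
Δφ = 39.153 − 51.880 = -12.727°.
a = sin²(Δφ/2) + cos φ₁ · cos φ₂ · sin²(Δλ/2) = 0.060922.
c = 2·atan2(√a, √(1−a)) = 0.49880 rad → d = 6371·c ≈ 3177.88 km.

3178 km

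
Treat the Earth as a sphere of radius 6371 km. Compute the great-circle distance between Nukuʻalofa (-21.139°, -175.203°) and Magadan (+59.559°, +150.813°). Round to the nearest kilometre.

9491 km

Δλ = 150.813 − -175.203 = 326.016°; wrapped into (−180°, 180°]: -33.984°.
Δφ = 59.559 − -21.139 = 80.698°.
a = sin²(Δφ/2) + cos φ₁ · cos φ₂ · sin²(Δλ/2) = 0.459539.
c = 2·atan2(√a, √(1−a)) = 1.48979 rad → d = 6371·c ≈ 9491.42 km.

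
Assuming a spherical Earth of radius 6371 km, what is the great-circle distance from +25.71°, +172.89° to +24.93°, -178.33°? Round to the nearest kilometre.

887 km

Δλ = -178.33 − 172.89 = -351.22°; wrapped into (−180°, 180°]: 8.78°.
Δφ = 24.93 − 25.71 = -0.78°.
a = sin²(Δφ/2) + cos φ₁ · cos φ₂ · sin²(Δλ/2) = 0.004834.
c = 2·atan2(√a, √(1−a)) = 0.13916 rad → d = 6371·c ≈ 886.59 km.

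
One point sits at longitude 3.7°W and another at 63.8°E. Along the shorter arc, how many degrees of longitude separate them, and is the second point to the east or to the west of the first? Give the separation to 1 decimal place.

Raw difference: 63.8 − -3.7 = 67.5°.
Normalise into (−180°, 180°]: 67.5° stays 67.5°.
Positive ⇒ the second point lies to the east; separation 67.5°.

67.5° east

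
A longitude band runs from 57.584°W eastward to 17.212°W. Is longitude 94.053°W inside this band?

Band width going east from -57.584° to -17.212°: ((-17.212 − -57.584) mod 360) = 40.372°.
Offset of -94.053° east of the west edge: ((-94.053 − -57.584) mod 360) = 323.531°.
323.531° > 40.372° ⇒ outside.

No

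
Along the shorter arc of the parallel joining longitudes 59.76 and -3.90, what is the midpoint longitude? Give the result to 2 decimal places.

Signed shortest Δλ from +59.76° to -3.90° is -63.66°.
Midpoint longitude = +59.76° + (-63.66°)/2 = +59.76° − 31.83° = +27.93°.

+27.93°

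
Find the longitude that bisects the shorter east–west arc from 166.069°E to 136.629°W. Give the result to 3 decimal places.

Signed shortest Δλ from +166.069° to -136.629° is +57.302°.
Midpoint longitude = +166.069° + (+57.302°)/2 = +166.069° + 28.651° = +194.720°.
Normalise into (−180°, 180°]: -165.280°.
(The naïve average (+166.069 + -136.629)/2 = 14.72° is on the wrong side of the globe.)

165.280°W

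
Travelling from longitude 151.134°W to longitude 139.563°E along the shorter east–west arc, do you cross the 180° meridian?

Yes

Naïve |139.563 − -151.134| = 290.697° > 180°, so the shorter arc goes the other way round — across 180°.
Signed shortest Δλ = ((139.563 − -151.134 + 180) mod 360) − 180 = -69.303°.
Going west by 69.303° from -151.134° passes through 180° before reaching +139.563°.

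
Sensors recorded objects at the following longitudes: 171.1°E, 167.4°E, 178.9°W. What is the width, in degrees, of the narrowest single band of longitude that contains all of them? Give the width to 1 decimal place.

Sort the longitudes: -178.9°, +167.4°, +171.1°.
Eastward gaps between consecutive values (wrapping around): 346.3°, 3.7°, 10.0°.
Largest gap = 346.3° ⇒ minimal covering band is its complement: 360° − 346.3° = 13.7°.
Band runs from +167.4° eastward to -178.9°, crossing the antimeridian.

13.7°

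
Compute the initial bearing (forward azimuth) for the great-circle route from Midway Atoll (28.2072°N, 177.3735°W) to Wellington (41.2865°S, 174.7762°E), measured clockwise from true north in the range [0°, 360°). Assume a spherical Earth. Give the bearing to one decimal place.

Δλ = 174.7762 − -177.3735 = 352.1497°; wrapped into (−180°, 180°]: -7.8503°.
θ = atan2( sin Δλ · cos φ₂ , cos φ₁ · sin φ₂ − sin φ₁ · cos φ₂ · cos Δλ )
  = atan2(-0.10263, -0.93331) = -173.725° → normalised to [0°, 360°): 186.275°.

186.3°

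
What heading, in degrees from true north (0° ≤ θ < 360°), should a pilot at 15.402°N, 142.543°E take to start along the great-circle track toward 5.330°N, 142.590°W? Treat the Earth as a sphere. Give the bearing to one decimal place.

Δλ = -142.590 − 142.543 = -285.133°; wrapped into (−180°, 180°]: 74.867°.
θ = atan2( sin Δλ · cos φ₂ , cos φ₁ · sin φ₂ − sin φ₁ · cos φ₂ · cos Δλ )
  = atan2(0.96115, 0.02052) = 88.777° → normalised to [0°, 360°): 88.777°.

88.8°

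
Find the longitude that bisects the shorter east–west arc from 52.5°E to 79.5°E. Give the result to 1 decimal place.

Signed shortest Δλ from +52.5° to +79.5° is +27.0°.
Midpoint longitude = +52.5° + (+27.0°)/2 = +52.5° + 13.5° = +66.0°.

66.0°E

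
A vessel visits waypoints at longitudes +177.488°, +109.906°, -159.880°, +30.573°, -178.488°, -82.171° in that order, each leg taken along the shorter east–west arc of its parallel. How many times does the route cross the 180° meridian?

Leg 1: +177.488° → +109.906°, shortest Δλ = -67.582° (west) — does not cross 180°.
Leg 2: +109.906° → -159.880°, shortest Δλ = 90.214° (east) — crosses 180°.
Leg 3: -159.880° → +30.573°, shortest Δλ = -169.547° (west) — crosses 180°.
Leg 4: +30.573° → -178.488°, shortest Δλ = 150.939° (east) — crosses 180°.
Leg 5: -178.488° → -82.171°, shortest Δλ = 96.317° (east) — does not cross 180°.
Total crossings: 3.

3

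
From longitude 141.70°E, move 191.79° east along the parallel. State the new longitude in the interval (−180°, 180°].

26.51°W

Start at +141.70°; shift +191.79° → +333.49°.
+333.49° lies outside (−180°, 180°]; subtract 360° → -26.51°.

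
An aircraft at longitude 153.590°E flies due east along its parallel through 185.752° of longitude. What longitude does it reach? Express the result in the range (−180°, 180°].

20.658°W

Start at +153.590°; shift +185.752° → +339.342°.
+339.342° lies outside (−180°, 180°]; subtract 360° → -20.658°.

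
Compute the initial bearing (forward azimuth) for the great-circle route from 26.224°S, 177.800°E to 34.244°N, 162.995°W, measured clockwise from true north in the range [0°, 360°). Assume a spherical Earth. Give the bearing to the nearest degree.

18°

Δλ = -162.995 − 177.800 = -340.795°; wrapped into (−180°, 180°]: 19.205°.
θ = atan2( sin Δλ · cos φ₂ , cos φ₁ · sin φ₂ − sin φ₁ · cos φ₂ · cos Δλ )
  = atan2(0.27193, 0.84975) = 17.745° → normalised to [0°, 360°): 17.745°.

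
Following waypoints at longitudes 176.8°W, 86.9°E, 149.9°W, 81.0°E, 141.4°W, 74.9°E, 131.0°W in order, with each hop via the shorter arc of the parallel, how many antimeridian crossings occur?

Leg 1: -176.8° → +86.9°, shortest Δλ = -96.3° (west) — crosses 180°.
Leg 2: +86.9° → -149.9°, shortest Δλ = 123.2° (east) — crosses 180°.
Leg 3: -149.9° → +81.0°, shortest Δλ = -129.1° (west) — crosses 180°.
Leg 4: +81.0° → -141.4°, shortest Δλ = 137.6° (east) — crosses 180°.
Leg 5: -141.4° → +74.9°, shortest Δλ = -143.7° (west) — crosses 180°.
Leg 6: +74.9° → -131.0°, shortest Δλ = 154.1° (east) — crosses 180°.
Total crossings: 6.

6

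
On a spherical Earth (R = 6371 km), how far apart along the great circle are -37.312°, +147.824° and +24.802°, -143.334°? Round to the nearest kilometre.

Δλ = -143.334 − 147.824 = -291.158°; wrapped into (−180°, 180°]: 68.842°.
Δφ = 24.802 − -37.312 = 62.114°.
a = sin²(Δφ/2) + cos φ₁ · cos φ₂ · sin²(Δλ/2) = 0.496839.
c = 2·atan2(√a, √(1−a)) = 1.56447 rad → d = 6371·c ≈ 9967.26 km.

9967 km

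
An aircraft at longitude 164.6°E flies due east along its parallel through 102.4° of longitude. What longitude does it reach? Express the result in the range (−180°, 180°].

Start at +164.6°; shift +102.4° → +267.0°.
+267.0° lies outside (−180°, 180°]; subtract 360° → -93.0°.

93.0°W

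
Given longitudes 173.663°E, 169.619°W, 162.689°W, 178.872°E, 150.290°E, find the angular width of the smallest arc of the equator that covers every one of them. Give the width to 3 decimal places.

47.021°

Sort the longitudes: -169.619°, -162.689°, +150.290°, +173.663°, +178.872°.
Eastward gaps between consecutive values (wrapping around): 6.930°, 312.979°, 23.373°, 5.209°, 11.509°.
Largest gap = 312.979° ⇒ minimal covering band is its complement: 360° − 312.979° = 47.021°.
Band runs from +150.290° eastward to -162.689°, crossing the antimeridian.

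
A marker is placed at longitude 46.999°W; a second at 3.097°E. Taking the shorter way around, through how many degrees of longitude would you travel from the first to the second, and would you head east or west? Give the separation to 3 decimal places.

50.096° east

Raw difference: 3.097 − -46.999 = 50.096°.
Normalise into (−180°, 180°]: 50.096° stays 50.096°.
Positive ⇒ the second point lies to the east; separation 50.096°.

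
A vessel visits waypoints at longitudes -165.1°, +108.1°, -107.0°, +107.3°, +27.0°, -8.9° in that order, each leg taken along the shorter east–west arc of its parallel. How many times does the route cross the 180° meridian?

3

Leg 1: -165.1° → +108.1°, shortest Δλ = -86.8° (west) — crosses 180°.
Leg 2: +108.1° → -107.0°, shortest Δλ = 144.9° (east) — crosses 180°.
Leg 3: -107.0° → +107.3°, shortest Δλ = -145.7° (west) — crosses 180°.
Leg 4: +107.3° → +27.0°, shortest Δλ = -80.3° (west) — does not cross 180°.
Leg 5: +27.0° → -8.9°, shortest Δλ = -35.9° (west) — does not cross 180°.
Total crossings: 3.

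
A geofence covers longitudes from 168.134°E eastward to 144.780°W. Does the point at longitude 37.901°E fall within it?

Band width going east from +168.134° to -144.780°: ((-144.780 − 168.134) mod 360) = 47.086°.
Offset of +37.901° east of the west edge: ((37.901 − 168.134) mod 360) = 229.767°.
229.767° > 47.086° ⇒ outside.

No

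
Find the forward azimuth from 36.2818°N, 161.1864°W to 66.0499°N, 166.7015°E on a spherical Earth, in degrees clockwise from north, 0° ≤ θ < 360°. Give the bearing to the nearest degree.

Δλ = 166.7015 − -161.1864 = 327.8879°; wrapped into (−180°, 180°]: -32.1121°.
θ = atan2( sin Δλ · cos φ₂ , cos φ₁ · sin φ₂ − sin φ₁ · cos φ₂ · cos Δλ )
  = atan2(-0.21579, 0.53324) = -22.032° → normalised to [0°, 360°): 337.968°.

338°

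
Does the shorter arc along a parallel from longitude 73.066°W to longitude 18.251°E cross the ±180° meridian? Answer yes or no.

Signed shortest Δλ = ((18.251 − -73.066 + 180) mod 360) − 180 = 91.317°.
Going east by 91.317° from -73.066° reaches +18.251° without touching 180°.

No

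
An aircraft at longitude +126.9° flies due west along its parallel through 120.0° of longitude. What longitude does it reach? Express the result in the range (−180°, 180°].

+6.9°

Start at +126.9°; shift −120.0° → +6.9°.
+6.9° already lies in (−180°, 180°].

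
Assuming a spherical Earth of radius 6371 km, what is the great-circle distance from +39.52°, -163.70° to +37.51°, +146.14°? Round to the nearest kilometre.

Δλ = 146.14 − -163.70 = 309.84°; wrapped into (−180°, 180°]: -50.16°.
Δφ = 37.51 − 39.52 = -2.01°.
a = sin²(Δφ/2) + cos φ₁ · cos φ₂ · sin²(Δλ/2) = 0.110254.
c = 2·atan2(√a, √(1−a)) = 0.67694 rad → d = 6371·c ≈ 4312.80 km.

4313 km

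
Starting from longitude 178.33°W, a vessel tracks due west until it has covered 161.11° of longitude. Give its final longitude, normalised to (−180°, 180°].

Start at -178.33°; shift −161.11° → -339.44°.
-339.44° lies outside (−180°, 180°]; add 360° → +20.56°.

20.56°E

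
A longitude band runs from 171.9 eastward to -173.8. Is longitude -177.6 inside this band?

Yes

Band width going east from +171.9° to -173.8°: ((-173.8 − 171.9) mod 360) = 14.3°.
Offset of -177.6° east of the west edge: ((-177.6 − 171.9) mod 360) = 10.5°.
10.5° ≤ 14.3° ⇒ inside.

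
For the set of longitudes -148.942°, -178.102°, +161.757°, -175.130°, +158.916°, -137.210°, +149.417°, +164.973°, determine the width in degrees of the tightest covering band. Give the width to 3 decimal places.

73.373°

Sort the longitudes: -178.102°, -175.130°, -148.942°, -137.210°, +149.417°, +158.916°, +161.757°, +164.973°.
Eastward gaps between consecutive values (wrapping around): 2.972°, 26.188°, 11.732°, 286.627°, 9.499°, 2.841°, 3.216°, 16.925°.
Largest gap = 286.627° ⇒ minimal covering band is its complement: 360° − 286.627° = 73.373°.
Band runs from +149.417° eastward to -137.210°, crossing the antimeridian.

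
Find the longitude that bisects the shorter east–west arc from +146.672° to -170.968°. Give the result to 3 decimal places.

Signed shortest Δλ from +146.672° to -170.968° is +42.360°.
Midpoint longitude = +146.672° + (+42.360°)/2 = +146.672° + 21.180° = +167.852°.
(The naïve average (+146.672 + -170.968)/2 = -12.148° is on the wrong side of the globe.)

+167.852°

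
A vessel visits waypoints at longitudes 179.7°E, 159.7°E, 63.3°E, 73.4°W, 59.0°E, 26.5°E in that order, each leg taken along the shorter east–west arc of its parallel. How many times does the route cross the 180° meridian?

0

Leg 1: +179.7° → +159.7°, shortest Δλ = -20.0° (west) — does not cross 180°.
Leg 2: +159.7° → +63.3°, shortest Δλ = -96.4° (west) — does not cross 180°.
Leg 3: +63.3° → -73.4°, shortest Δλ = -136.7° (west) — does not cross 180°.
Leg 4: -73.4° → +59.0°, shortest Δλ = 132.4° (east) — does not cross 180°.
Leg 5: +59.0° → +26.5°, shortest Δλ = -32.5° (west) — does not cross 180°.
Total crossings: 0.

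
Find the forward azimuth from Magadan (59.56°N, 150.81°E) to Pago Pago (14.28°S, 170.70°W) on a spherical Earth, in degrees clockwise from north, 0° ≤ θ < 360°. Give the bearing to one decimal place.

142.2°

Δλ = -170.70 − 150.81 = -321.51°; wrapped into (−180°, 180°]: 38.49°.
θ = atan2( sin Δλ · cos φ₂ , cos φ₁ · sin φ₂ − sin φ₁ · cos φ₂ · cos Δλ )
  = atan2(0.60315, -0.77894) = 142.249° → normalised to [0°, 360°): 142.249°.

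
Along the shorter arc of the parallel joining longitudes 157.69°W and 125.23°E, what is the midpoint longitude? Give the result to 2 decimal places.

163.77°E

Signed shortest Δλ from -157.69° to +125.23° is -77.08°.
Midpoint longitude = -157.69° + (-77.08°)/2 = -157.69° − 38.54° = -196.23°.
Normalise into (−180°, 180°]: +163.77°.
(The naïve average (-157.69 + +125.23)/2 = -16.23° is on the wrong side of the globe.)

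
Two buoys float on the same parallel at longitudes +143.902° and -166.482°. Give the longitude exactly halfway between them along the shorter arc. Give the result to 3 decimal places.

+168.710°

Signed shortest Δλ from +143.902° to -166.482° is +49.616°.
Midpoint longitude = +143.902° + (+49.616°)/2 = +143.902° + 24.808° = +168.710°.
(The naïve average (+143.902 + -166.482)/2 = -11.29° is on the wrong side of the globe.)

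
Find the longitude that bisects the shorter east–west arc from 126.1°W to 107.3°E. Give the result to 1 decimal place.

Signed shortest Δλ from -126.1° to +107.3° is -126.6°.
Midpoint longitude = -126.1° + (-126.6°)/2 = -126.1° − 63.3° = -189.4°.
Normalise into (−180°, 180°]: +170.6°.
(The naïve average (-126.1 + +107.3)/2 = -9.4° is on the wrong side of the globe.)

170.6°E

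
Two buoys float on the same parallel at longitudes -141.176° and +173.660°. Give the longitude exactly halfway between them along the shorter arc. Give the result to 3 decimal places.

Signed shortest Δλ from -141.176° to +173.660° is -45.164°.
Midpoint longitude = -141.176° + (-45.164°)/2 = -141.176° − 22.582° = -163.758°.
(The naïve average (-141.176 + +173.660)/2 = 16.242° is on the wrong side of the globe.)

-163.758°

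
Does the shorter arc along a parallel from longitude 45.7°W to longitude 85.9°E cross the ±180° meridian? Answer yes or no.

Signed shortest Δλ = ((85.9 − -45.7 + 180) mod 360) − 180 = 131.6°.
Going east by 131.6° from -45.7° reaches +85.9° without touching 180°.

No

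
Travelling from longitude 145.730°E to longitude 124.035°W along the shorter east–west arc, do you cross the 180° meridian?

Naïve |-124.035 − 145.730| = 269.765° > 180°, so the shorter arc goes the other way round — across 180°.
Signed shortest Δλ = ((-124.035 − 145.730 + 180) mod 360) − 180 = 90.235°.
Going east by 90.235° from +145.730° passes through 180° before reaching -124.035°.

Yes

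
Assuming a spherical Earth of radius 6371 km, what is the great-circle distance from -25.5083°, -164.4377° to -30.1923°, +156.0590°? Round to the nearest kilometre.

Δλ = 156.0590 − -164.4377 = 320.4967°; wrapped into (−180°, 180°]: -39.5033°.
Δφ = -30.1923 − -25.5083 = -4.6840°.
a = sin²(Δφ/2) + cos φ₁ · cos φ₂ · sin²(Δλ/2) = 0.090761.
c = 2·atan2(√a, √(1−a)) = 0.61204 rad → d = 6371·c ≈ 3899.30 km.

3899 km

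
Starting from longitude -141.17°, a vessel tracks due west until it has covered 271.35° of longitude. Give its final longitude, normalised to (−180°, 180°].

-52.52°

Start at -141.17°; shift −271.35° → -412.52°.
-412.52° lies outside (−180°, 180°]; add 360° → -52.52°.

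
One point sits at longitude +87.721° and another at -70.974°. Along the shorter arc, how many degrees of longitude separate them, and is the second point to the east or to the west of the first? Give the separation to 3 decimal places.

Raw difference: -70.974 − 87.721 = -158.695°.
Normalise into (−180°, 180°]: -158.695° stays -158.695°.
Negative ⇒ the second point lies to the west; separation 158.695°.

158.695° west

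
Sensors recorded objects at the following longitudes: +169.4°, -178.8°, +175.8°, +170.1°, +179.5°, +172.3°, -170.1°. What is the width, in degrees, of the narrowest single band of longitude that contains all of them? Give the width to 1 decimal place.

20.5°

Sort the longitudes: -178.8°, -170.1°, +169.4°, +170.1°, +172.3°, +175.8°, +179.5°.
Eastward gaps between consecutive values (wrapping around): 8.7°, 339.5°, 0.7°, 2.2°, 3.5°, 3.7°, 1.7°.
Largest gap = 339.5° ⇒ minimal covering band is its complement: 360° − 339.5° = 20.5°.
Band runs from +169.4° eastward to -170.1°, crossing the antimeridian.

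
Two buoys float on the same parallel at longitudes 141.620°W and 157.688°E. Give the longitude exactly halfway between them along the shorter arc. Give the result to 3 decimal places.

171.966°W

Signed shortest Δλ from -141.620° to +157.688° is -60.692°.
Midpoint longitude = -141.620° + (-60.692°)/2 = -141.620° − 30.346° = -171.966°.
(The naïve average (-141.620 + +157.688)/2 = 8.034° is on the wrong side of the globe.)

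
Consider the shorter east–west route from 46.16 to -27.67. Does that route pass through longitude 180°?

Signed shortest Δλ = ((-27.67 − 46.16 + 180) mod 360) − 180 = -73.83°.
Going west by 73.83° from +46.16° reaches -27.67° without touching 180°.

No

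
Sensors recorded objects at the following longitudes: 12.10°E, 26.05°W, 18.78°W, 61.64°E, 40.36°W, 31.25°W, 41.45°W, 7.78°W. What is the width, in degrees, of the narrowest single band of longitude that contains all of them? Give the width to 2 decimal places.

Sort the longitudes: -41.45°, -40.36°, -31.25°, -26.05°, -18.78°, -7.78°, +12.10°, +61.64°.
Eastward gaps between consecutive values (wrapping around): 1.09°, 9.11°, 5.20°, 7.27°, 11.00°, 19.88°, 49.54°, 256.91°.
Largest gap = 256.91° ⇒ minimal covering band is its complement: 360° − 256.91° = 103.09°.
Band runs from -41.45° eastward to +61.64°.

103.09°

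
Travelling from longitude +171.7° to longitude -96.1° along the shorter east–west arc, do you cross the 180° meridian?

Naïve |-96.1 − 171.7| = 267.8° > 180°, so the shorter arc goes the other way round — across 180°.
Signed shortest Δλ = ((-96.1 − 171.7 + 180) mod 360) − 180 = 92.2°.
Going east by 92.2° from +171.7° passes through 180° before reaching -96.1°.

Yes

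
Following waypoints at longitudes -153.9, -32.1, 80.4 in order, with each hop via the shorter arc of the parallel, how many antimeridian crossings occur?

Leg 1: -153.9° → -32.1°, shortest Δλ = 121.8° (east) — does not cross 180°.
Leg 2: -32.1° → +80.4°, shortest Δλ = 112.5° (east) — does not cross 180°.
Total crossings: 0.

0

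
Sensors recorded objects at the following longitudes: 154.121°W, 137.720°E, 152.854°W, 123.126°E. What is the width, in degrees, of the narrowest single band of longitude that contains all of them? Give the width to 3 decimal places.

84.020°

Sort the longitudes: -154.121°, -152.854°, +123.126°, +137.720°.
Eastward gaps between consecutive values (wrapping around): 1.267°, 275.980°, 14.594°, 68.159°.
Largest gap = 275.980° ⇒ minimal covering band is its complement: 360° − 275.980° = 84.020°.
Band runs from +123.126° eastward to -152.854°, crossing the antimeridian.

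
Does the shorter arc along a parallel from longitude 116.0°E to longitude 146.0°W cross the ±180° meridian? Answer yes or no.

Yes

Naïve |-146.0 − 116.0| = 262.0° > 180°, so the shorter arc goes the other way round — across 180°.
Signed shortest Δλ = ((-146.0 − 116.0 + 180) mod 360) − 180 = 98.0°.
Going east by 98.0° from +116.0° passes through 180° before reaching -146.0°.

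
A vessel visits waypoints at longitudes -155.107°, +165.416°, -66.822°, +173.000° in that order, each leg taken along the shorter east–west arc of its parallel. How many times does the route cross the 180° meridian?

3

Leg 1: -155.107° → +165.416°, shortest Δλ = -39.477° (west) — crosses 180°.
Leg 2: +165.416° → -66.822°, shortest Δλ = 127.762° (east) — crosses 180°.
Leg 3: -66.822° → +173.000°, shortest Δλ = -120.178° (west) — crosses 180°.
Total crossings: 3.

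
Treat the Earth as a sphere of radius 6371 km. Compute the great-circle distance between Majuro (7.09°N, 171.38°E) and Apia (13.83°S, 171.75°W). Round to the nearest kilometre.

2980 km

Δλ = -171.75 − 171.38 = -343.13°; wrapped into (−180°, 180°]: 16.87°.
Δφ = -13.83 − 7.09 = -20.92°.
a = sin²(Δφ/2) + cos φ₁ · cos φ₂ · sin²(Δλ/2) = 0.053694.
c = 2·atan2(√a, √(1−a)) = 0.46769 rad → d = 6371·c ≈ 2979.64 km.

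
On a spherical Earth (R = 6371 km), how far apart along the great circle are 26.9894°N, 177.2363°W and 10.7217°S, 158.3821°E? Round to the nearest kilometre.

4950 km

Δλ = 158.3821 − -177.2363 = 335.6184°; wrapped into (−180°, 180°]: -24.3816°.
Δφ = -10.7217 − 26.9894 = -37.7111°.
a = sin²(Δφ/2) + cos φ₁ · cos φ₂ · sin²(Δλ/2) = 0.143489.
c = 2·atan2(√a, √(1−a)) = 0.77700 rad → d = 6371·c ≈ 4950.25 km.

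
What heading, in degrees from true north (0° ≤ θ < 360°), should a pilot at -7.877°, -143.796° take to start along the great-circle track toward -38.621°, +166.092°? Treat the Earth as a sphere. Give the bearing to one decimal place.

Δλ = 166.092 − -143.796 = 309.888°; wrapped into (−180°, 180°]: -50.112°.
θ = atan2( sin Δλ · cos φ₂ , cos φ₁ · sin φ₂ − sin φ₁ · cos φ₂ · cos Δλ )
  = atan2(-0.59948, -0.54961) = -132.515° → normalised to [0°, 360°): 227.485°.

227.5°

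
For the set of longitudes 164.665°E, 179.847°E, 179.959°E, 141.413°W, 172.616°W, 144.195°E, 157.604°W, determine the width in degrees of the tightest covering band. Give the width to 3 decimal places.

Sort the longitudes: -172.616°, -157.604°, -141.413°, +144.195°, +164.665°, +179.847°, +179.959°.
Eastward gaps between consecutive values (wrapping around): 15.012°, 16.191°, 285.608°, 20.470°, 15.182°, 0.112°, 7.425°.
Largest gap = 285.608° ⇒ minimal covering band is its complement: 360° − 285.608° = 74.392°.
Band runs from +144.195° eastward to -141.413°, crossing the antimeridian.

74.392°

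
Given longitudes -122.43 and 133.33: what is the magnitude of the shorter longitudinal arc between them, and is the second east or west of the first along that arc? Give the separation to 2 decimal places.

104.24° west

Raw difference: 133.33 − -122.43 = 255.76°.
Normalise into (−180°, 180°]: 255.76° − 360° = -104.24°.
Negative ⇒ the second point lies to the west; separation 104.24°.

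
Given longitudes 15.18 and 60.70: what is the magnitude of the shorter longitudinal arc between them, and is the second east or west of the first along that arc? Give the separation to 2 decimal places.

45.52° east

Raw difference: 60.70 − 15.18 = 45.52°.
Normalise into (−180°, 180°]: 45.52° stays 45.52°.
Positive ⇒ the second point lies to the east; separation 45.52°.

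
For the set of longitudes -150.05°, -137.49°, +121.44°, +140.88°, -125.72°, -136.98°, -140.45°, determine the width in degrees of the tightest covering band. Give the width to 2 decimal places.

112.84°

Sort the longitudes: -150.05°, -140.45°, -137.49°, -136.98°, -125.72°, +121.44°, +140.88°.
Eastward gaps between consecutive values (wrapping around): 9.60°, 2.96°, 0.51°, 11.26°, 247.16°, 19.44°, 69.07°.
Largest gap = 247.16° ⇒ minimal covering band is its complement: 360° − 247.16° = 112.84°.
Band runs from +121.44° eastward to -125.72°, crossing the antimeridian.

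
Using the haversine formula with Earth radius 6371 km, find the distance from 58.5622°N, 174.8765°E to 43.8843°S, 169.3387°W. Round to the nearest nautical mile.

Δλ = -169.3387 − 174.8765 = -344.2152°; wrapped into (−180°, 180°]: 15.7848°.
Δφ = -43.8843 − 58.5622 = -102.4465°.
a = sin²(Δφ/2) + cos φ₁ · cos φ₂ · sin²(Δλ/2) = 0.614852.
c = 2·atan2(√a, √(1−a)) = 1.80257 rad → d = 6371·c ≈ 11484.17 km ≈ 6200.96 nmi.

6201 nmi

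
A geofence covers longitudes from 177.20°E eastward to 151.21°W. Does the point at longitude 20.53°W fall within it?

Band width going east from +177.20° to -151.21°: ((-151.21 − 177.20) mod 360) = 31.59°.
Offset of -20.53° east of the west edge: ((-20.53 − 177.20) mod 360) = 162.27°.
162.27° > 31.59° ⇒ outside.

No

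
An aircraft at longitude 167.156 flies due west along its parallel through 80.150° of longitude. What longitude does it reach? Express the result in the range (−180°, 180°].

+87.006°

Start at +167.156°; shift −80.150° → +87.006°.
+87.006° already lies in (−180°, 180°].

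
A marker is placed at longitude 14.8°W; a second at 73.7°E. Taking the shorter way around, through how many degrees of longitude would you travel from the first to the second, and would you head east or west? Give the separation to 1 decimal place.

Raw difference: 73.7 − -14.8 = 88.5°.
Normalise into (−180°, 180°]: 88.5° stays 88.5°.
Positive ⇒ the second point lies to the east; separation 88.5°.

88.5° east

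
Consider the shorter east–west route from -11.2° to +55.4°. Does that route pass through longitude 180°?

Signed shortest Δλ = ((55.4 − -11.2 + 180) mod 360) − 180 = 66.6°.
Going east by 66.6° from -11.2° reaches +55.4° without touching 180°.

No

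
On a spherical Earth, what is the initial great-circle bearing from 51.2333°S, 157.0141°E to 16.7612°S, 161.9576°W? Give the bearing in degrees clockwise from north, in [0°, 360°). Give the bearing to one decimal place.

58.7°

Δλ = -161.9576 − 157.0141 = -318.9717°; wrapped into (−180°, 180°]: 41.0283°.
θ = atan2( sin Δλ · cos φ₂ , cos φ₁ · sin φ₂ − sin φ₁ · cos φ₂ · cos Δλ )
  = atan2(0.62854, 0.38263) = 58.668° → normalised to [0°, 360°): 58.668°.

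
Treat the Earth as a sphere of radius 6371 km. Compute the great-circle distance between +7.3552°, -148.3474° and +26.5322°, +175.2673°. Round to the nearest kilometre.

4393 km

Δλ = 175.2673 − -148.3474 = 323.6147°; wrapped into (−180°, 180°]: -36.3853°.
Δφ = 26.5322 − 7.3552 = 19.1770°.
a = sin²(Δφ/2) + cos φ₁ · cos φ₂ · sin²(Δλ/2) = 0.114239.
c = 2·atan2(√a, √(1−a)) = 0.68957 rad → d = 6371·c ≈ 4393.23 km.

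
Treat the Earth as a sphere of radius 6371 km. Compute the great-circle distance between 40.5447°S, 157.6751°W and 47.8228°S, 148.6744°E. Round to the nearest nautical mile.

2303 nmi

Δλ = 148.6744 − -157.6751 = 306.3495°; wrapped into (−180°, 180°]: -53.6505°.
Δφ = -47.8228 − -40.5447 = -7.2781°.
a = sin²(Δφ/2) + cos φ₁ · cos φ₂ · sin²(Δλ/2) = 0.107932.
c = 2·atan2(√a, √(1−a)) = 0.66949 rad → d = 6371·c ≈ 4265.34 km ≈ 2303.10 nmi.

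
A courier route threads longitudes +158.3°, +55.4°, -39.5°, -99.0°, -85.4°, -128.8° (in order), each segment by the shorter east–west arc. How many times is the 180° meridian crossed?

Leg 1: +158.3° → +55.4°, shortest Δλ = -102.9° (west) — does not cross 180°.
Leg 2: +55.4° → -39.5°, shortest Δλ = -94.9° (west) — does not cross 180°.
Leg 3: -39.5° → -99.0°, shortest Δλ = -59.5° (west) — does not cross 180°.
Leg 4: -99.0° → -85.4°, shortest Δλ = 13.6° (east) — does not cross 180°.
Leg 5: -85.4° → -128.8°, shortest Δλ = -43.4° (west) — does not cross 180°.
Total crossings: 0.

0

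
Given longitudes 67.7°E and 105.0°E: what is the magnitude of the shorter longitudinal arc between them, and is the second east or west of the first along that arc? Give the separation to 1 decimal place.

Raw difference: 105.0 − 67.7 = 37.3°.
Normalise into (−180°, 180°]: 37.3° stays 37.3°.
Positive ⇒ the second point lies to the east; separation 37.3°.

37.3° east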